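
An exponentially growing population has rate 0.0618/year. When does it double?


Exponential growth: P(t) = P₀ e^(0.0618t). Set P(t)/P₀ = 2: e^(0.0618t) = 2.
Solve: t = ln(2)/0.0618 ≈ 11.22 years.


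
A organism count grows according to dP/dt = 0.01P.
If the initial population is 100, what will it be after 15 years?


The ODE dP/dt = 0.01P has solution P(t) = P(0)e^(0.01t).
Substitute P(0) = 100 and t = 15: P(15) = 100 e^(0.15) ≈ 116.


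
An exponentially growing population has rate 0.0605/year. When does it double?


Exponential growth: P(t) = P₀ e^(0.0605t). Set P(t)/P₀ = 2: e^(0.0605t) = 2.
Solve: t = ln(2)/0.0605 ≈ 11.46 years.


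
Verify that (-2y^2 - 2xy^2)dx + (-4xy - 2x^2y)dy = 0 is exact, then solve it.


Check exactness: ∂M/∂y = -4y - 4xy and ∂N/∂x = -4y - 4xy; equal, so the equation is exact.
Integrate M with respect to x (treating y as constant): ∫M dx = -2xy^2 - x^2y^2 + h(y).
Differentiate w.r.t. y and set equal to N: all terms match, so h'(y) = 0 and h is a constant absorbed into C.
General solution: -2xy^2 - x^2y^2 = C.


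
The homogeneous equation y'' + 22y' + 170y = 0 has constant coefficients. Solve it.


Characteristic equation: r² + 22r + 170 = 0.
Discriminant is negative; roots r = -11 ± 7i (complex conjugate pair).
General solution uses e^(α x)(C₁ cos(β x) + C₂ sin(β x)): y = e^(-11x)(C₁cos(7x) + C₂sin(7x)).


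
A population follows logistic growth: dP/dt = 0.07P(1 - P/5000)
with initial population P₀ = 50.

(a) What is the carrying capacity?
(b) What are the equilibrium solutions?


Logistic ODE dP/dt = 0.07P(1 - P/5000) has equilibria where dP/dt = 0, i.e. P = 0 or P = 5000.
The coefficient (1 - P/K) = 0 when P = K, identifying K = 5000 as the carrying capacity.
(a) K = 5000; (b) equilibria P = 0 and P = 5000.


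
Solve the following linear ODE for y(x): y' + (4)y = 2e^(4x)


P(x) = 4 ⇒ μ = e^(4x).
(μ y)' = 2e^(8x) ⇒ μ y = (2/8)e^(8x) + C.
Divide by μ: y = (1/4)e^(4x) + Ce^(-4x).


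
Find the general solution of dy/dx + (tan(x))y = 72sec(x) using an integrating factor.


P(x) = tan(x) ⇒ μ = e^(∫tan(x)dx) = sec(x).
(sec(x) y)' = 72sec²(x) ⇒ sec(x) y = 72tan(x) + C.
Multiply by cos(x): y = 72sin(x) + C·cos(x).


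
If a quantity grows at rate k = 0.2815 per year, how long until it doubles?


Exponential growth: P(t) = P₀ e^(0.2815t). Set P(t)/P₀ = 2: e^(0.2815t) = 2.
Solve: t = ln(2)/0.2815 ≈ 2.46 years.


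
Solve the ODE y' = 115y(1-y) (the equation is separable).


Separate: dy/[y(1-y)] = 115 dx.
Partial fractions: 1/[y(1-y)] = 1/y + 1/(1-y).
Integrate: ln|y/(1-y)| = 115x + C₀.
Solve for y: y = 1/(1 + Ce^(-115x)).


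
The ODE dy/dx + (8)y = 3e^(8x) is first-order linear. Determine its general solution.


P(x) = 8 ⇒ μ = e^(8x).
(μ y)' = 3e^(16x) ⇒ μ y = (3/16)e^(16x) + C.
Divide by μ: y = (3/16)e^(8x) + Ce^(-8x).


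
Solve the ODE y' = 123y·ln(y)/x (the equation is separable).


Separate: dy/[y ln(y)] = 123 dx/x.
Substitute u = ln(y): du/u = 123 dx/x.
Integrate: ln|ln(y)| = 123ln|x| + C₀, hence ln(y) = C·x^123.


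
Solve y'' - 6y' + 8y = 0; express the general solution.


Characteristic equation: r² - 6r + 8 = 0.
Factor: (r - 4)(r - 2) = 0 ⇒ r = 4, 2 (distinct real).
General solution: y = C₁e^(4x) + C₂e^(2x).


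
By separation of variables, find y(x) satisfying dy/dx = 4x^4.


Integrate both sides with respect to x: y = ∫ 4x^4 dx = (4/5)x^5 + C.


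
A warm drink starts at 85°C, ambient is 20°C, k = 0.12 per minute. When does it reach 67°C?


From T(t) = T_a + (T₀ - T_a)e^(-kt), set T(t) = 67:
(67 - 20) / (85 - 20) = e^(-0.12t), so t = -ln(0.723)/0.12 ≈ 2.7 minutes.


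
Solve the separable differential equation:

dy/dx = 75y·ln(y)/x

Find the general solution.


Separate: dy/[y ln(y)] = 75 dx/x.
Substitute u = ln(y): du/u = 75 dx/x.
Integrate: ln|ln(y)| = 75ln|x| + C₀, hence ln(y) = C·x^75.


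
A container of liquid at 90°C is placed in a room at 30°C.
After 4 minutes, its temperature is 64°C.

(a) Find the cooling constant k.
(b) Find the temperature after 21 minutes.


Newton's law: T(t) = T_a + (T₀ - T_a)e^(-kt).
(a) Use T(4) = 64: (64 - 30)/(90 - 30) = e^(-k·4), so k = -ln(0.567)/4 ≈ 0.1420.
(b) Apply k to t = 21: T(21) = 30 + (60)e^(-2.982) ≈ 33.0°C.


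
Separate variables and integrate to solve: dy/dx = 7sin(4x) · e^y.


Separate: e^(-y) dy = 7sin(4x) dx.
Integrate: -e^(-y) = -(7/4)cos(4x) + C₀.
Rearrange: e^(-y) = (7/4)cos(4x) + C.


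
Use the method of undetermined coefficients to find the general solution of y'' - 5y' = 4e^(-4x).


Characteristic roots of r² - 5r = 0 are 0, 5.
y_h = C₁ + C₂e^(5x).
Forcing exponent -4 is not a characteristic root; try y_p = Ae^(-4x).
Substitute: A·(16 + (-5)·-4 + (0)) = A·36 = 4, so A = 1/9.
General solution: y = C₁ + C₂e^(5x) + (1/9)e^(-4x).


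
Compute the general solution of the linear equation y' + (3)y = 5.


P(x) = 3, Q(x) = 5; integrating factor μ = e^(3x).
(μ y)' = 5e^(3x) ⇒ μ y = (5/3)e^(3x) + C.
Divide by μ: y = 5/3 + Ce^(-3x).


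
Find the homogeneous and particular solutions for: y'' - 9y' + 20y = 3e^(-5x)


Characteristic roots of r² - 9r + 20 = 0 are 5, 4.
y_h = C₁e^(5x) + C₂e^(4x).
Forcing exponent -5 is not a characteristic root; try y_p = Ae^(-5x).
Substitute: A·(25 + (-9)·-5 + (20)) = A·90 = 3, so A = 1/30.
General solution: y = C₁e^(5x) + C₂e^(4x) + (1/30)e^(-5x).


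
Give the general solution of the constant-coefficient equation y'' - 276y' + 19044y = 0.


Characteristic equation: r² - 276r + 19044 = 0, i.e. (r - 138)² = 0.
Repeated root r = 138; include an x factor for the second linearly independent solution.
General solution: y = (C₁ + C₂x)e^(138x).


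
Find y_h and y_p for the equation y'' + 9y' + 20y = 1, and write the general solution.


Characteristic roots of r² + 9r + 20 = 0 are -4, -5.
y_h = C₁e^(-4x) + C₂e^(-5x).
Constant forcing; try y_p = A. Then 20A = 1 ⇒ A = 1/20.
General solution: y = C₁e^(-4x) + C₂e^(-5x) + 1/20.


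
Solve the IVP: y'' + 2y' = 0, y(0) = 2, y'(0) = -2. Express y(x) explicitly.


Characteristic roots of r² + 2r = 0 are -2, 0.
General solution y = c₁ e^(-2x) + c₂.
Apply y(0) = 2: c₁ + c₂ = 2. Apply y'(0) = -2: -2 c₁ + 0 c₂ = -2.
Solve: c₁ = 1, c₂ = 1.
Particular solution: y = e^(-2x) + 1.


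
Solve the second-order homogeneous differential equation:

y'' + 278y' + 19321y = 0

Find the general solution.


Characteristic equation: r² + 278r + 19321 = 0, i.e. (r + 139)² = 0.
Repeated root r = -139; include an x factor for the second linearly independent solution.
General solution: y = (C₁ + C₂x)e^(-139x).


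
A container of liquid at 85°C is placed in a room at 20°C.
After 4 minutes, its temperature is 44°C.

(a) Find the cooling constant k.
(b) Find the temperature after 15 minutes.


Newton's law: T(t) = T_a + (T₀ - T_a)e^(-kt).
(a) Use T(4) = 44: (44 - 20)/(85 - 20) = e^(-k·4), so k = -ln(0.369)/4 ≈ 0.2491.
(b) Apply k to t = 15: T(15) = 20 + (65)e^(-3.736) ≈ 21.5°C.


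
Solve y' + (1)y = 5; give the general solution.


P(x) = 1, Q(x) = 5; integrating factor μ = e^(x).
(μ y)' = 5e^(x) ⇒ μ y = 5e^(x) + C.
Divide by μ: y = 5 + Ce^(-x).


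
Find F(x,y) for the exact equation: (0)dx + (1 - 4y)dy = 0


Check exactness: ∂M/∂y = 0 and ∂N/∂x = 0; equal, so the equation is exact.
Integrate M with respect to x (treating y as constant): ∫M dx = 0 + h(y).
Differentiate w.r.t. y and set equal to N: the x-dependent terms already match, leaving h'(y) = 1 - 4y. Integrate: h(y) = y - 2y^2.
So F(x,y) = y - 2y^2.
General solution: y - 2y^2 = C.


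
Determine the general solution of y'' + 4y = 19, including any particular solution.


Homogeneous part: r² + 4 = 0 ⇒ r = ±2i, so y_h = C₁cos(2x) + C₂sin(2x).
Try constant y_p = A; plug in: 4A = 19 ⇒ A = 19/4.
General solution: y = C₁cos(2x) + C₂sin(2x) + 19/4.


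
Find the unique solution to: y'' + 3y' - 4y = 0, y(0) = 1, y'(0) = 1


Characteristic roots of r² + 3r - 4 = 0 are -4, 1.
General solution y = c₁ e^(-4x) + c₂ e^(x).
Apply y(0) = 1: c₁ + c₂ = 1. Apply y'(0) = 1: -4 c₁ + 1 c₂ = 1.
Solve: c₁ = 0, c₂ = 1.
Particular solution: y = 0e^(-4x) + e^(x).


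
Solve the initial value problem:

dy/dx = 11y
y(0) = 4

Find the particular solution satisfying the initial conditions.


General solution of y' = 11y is y = Ce^(11x).
Apply y(0) = 4: C = 4.
Particular solution: y = 4e^(11x).


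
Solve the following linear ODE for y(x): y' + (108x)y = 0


P(x) = 108x ⇒ μ = e^(54x²).
Q(x) = 0 so μ y is constant: y = Ce^(-54x²).


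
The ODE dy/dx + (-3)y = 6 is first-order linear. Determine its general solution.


P(x) = -3 ⇒ μ = e^(-3x).
(μ y)' = 6e^(-3x) ⇒ μ y = -2e^(-3x) + C.
Divide by μ: y = -2 + Ce^(3x).


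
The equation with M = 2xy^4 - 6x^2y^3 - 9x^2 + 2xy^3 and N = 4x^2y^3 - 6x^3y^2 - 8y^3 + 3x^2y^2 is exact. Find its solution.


Check exactness: ∂M/∂y = 8xy^3 - 18x^2y^2 + 6xy^2 and ∂N/∂x = 8xy^3 - 18x^2y^2 + 6xy^2; equal, so the equation is exact.
Integrate M with respect to x (treating y as constant): ∫M dx = x^2y^4 - 2x^3y^3 - 3x^3 + x^2y^3 + h(y).
Differentiate w.r.t. y and set equal to N: the x-dependent terms already match, leaving h'(y) = -8y^3. Integrate: h(y) = -2y^4.
So F(x,y) = x^2y^4 - 2x^3y^3 - 2y^4 - 3x^3 + x^2y^3.
General solution: x^2y^4 - 2x^3y^3 - 2y^4 - 3x^3 + x^2y^3 = C.


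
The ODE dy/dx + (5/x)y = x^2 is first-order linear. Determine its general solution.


P(x) = 5/x ⇒ μ = x^5.
(x^5 y)' = x^7 ⇒ x^5 y = x^8/(8) + C.
Solve for y: y = (1/8)x^3 + C/x^5.


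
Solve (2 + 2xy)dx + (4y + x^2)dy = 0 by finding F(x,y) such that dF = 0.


Check exactness: ∂M/∂y = 2x and ∂N/∂x = 2x; equal, so the equation is exact.
Integrate M with respect to x (treating y as constant): ∫M dx = 2x + x^2y + h(y).
Differentiate w.r.t. y and set equal to N: the x-dependent terms already match, leaving h'(y) = 4y. Integrate: h(y) = 2y^2.
So F(x,y) = 2y^2 + 2x + x^2y.
General solution: 2y^2 + 2x + x^2y = C.


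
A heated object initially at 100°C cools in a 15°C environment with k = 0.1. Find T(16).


Newton's law: dT/dt = -k(T - T_a) has solution T(t) = T_a + (T₀ - T_a)e^(-kt).
Plug in T_a = 15, T₀ = 100, k = 0.1, t = 16: T(16) = 15 + (85)e^(-1.60) ≈ 32.2°C.


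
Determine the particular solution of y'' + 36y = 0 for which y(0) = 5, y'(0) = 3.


Characteristic roots of r² + 36 = 0 are ±6i, so y = C₁cos(6x) + C₂sin(6x).
Apply y(0) = 5: C₁ = 5. Differentiate and apply y'(0) = 3: 6·C₂ = 3, so C₂ = 1/2.
Particular solution: y = 5cos(6x) + (1/2)sin(6x).


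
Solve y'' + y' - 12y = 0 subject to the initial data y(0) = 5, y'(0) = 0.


Characteristic roots of r² + r - 12 = 0 are -4, 3.
General solution y = c₁ e^(-4x) + c₂ e^(3x).
Apply y(0) = 5: c₁ + c₂ = 5. Apply y'(0) = 0: -4 c₁ + 3 c₂ = 0.
Solve: c₁ = 15/7, c₂ = 20/7.
Particular solution: y = (15/7)e^(-4x) + (20/7)e^(3x).


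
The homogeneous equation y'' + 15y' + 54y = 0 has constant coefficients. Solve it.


Characteristic equation: r² + 15r + 54 = 0.
Factor: (r + 9)(r + 6) = 0 ⇒ r = -9, -6 (distinct real).
General solution: y = C₁e^(-9x) + C₂e^(-6x).


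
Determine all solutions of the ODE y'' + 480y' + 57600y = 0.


Characteristic equation: r² + 480r + 57600 = 0, i.e. (r + 240)² = 0.
Repeated root r = -240; include an x factor for the second linearly independent solution.
General solution: y = (C₁ + C₂x)e^(-240x).


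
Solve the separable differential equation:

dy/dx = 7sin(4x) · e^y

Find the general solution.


Separate: e^(-y) dy = 7sin(4x) dx.
Integrate: -e^(-y) = -(7/4)cos(4x) + C₀.
Rearrange: e^(-y) = (7/4)cos(4x) + C.


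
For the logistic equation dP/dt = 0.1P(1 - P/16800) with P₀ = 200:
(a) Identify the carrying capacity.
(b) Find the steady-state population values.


Logistic ODE dP/dt = 0.1P(1 - P/16800) has equilibria where dP/dt = 0, i.e. P = 0 or P = 16800.
The coefficient (1 - P/K) = 0 when P = K, identifying K = 16800 as the carrying capacity.
(a) K = 16800; (b) equilibria P = 0 and P = 16800.


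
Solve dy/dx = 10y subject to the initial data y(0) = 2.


General solution of y' = 10y is y = Ce^(10x).
Apply y(0) = 2: C = 2.
Particular solution: y = 2e^(10x).


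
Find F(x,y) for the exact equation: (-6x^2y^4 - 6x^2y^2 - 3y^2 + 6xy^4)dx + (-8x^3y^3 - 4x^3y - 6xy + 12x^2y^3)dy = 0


Check exactness: ∂M/∂y = -24x^2y^3 - 12x^2y - 6y + 24xy^3 and ∂N/∂x = -24x^2y^3 - 12x^2y - 6y + 24xy^3; equal, so the equation is exact.
Integrate M with respect to x (treating y as constant): ∫M dx = -2x^3y^4 - 2x^3y^2 - 3xy^2 + 3x^2y^4 + h(y).
Differentiate w.r.t. y and set equal to N: all terms match, so h'(y) = 0 and h is a constant absorbed into C.
General solution: -2x^3y^4 - 2x^3y^2 - 3xy^2 + 3x^2y^4 = C.


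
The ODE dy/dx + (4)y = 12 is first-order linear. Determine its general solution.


P(x) = 4, Q(x) = 12; integrating factor μ = e^(4x).
(μ y)' = 12e^(4x) ⇒ μ y = 3e^(4x) + C.
Divide by μ: y = 3 + Ce^(-4x).


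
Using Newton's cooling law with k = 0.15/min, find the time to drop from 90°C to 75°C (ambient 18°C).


From T(t) = T_a + (T₀ - T_a)e^(-kt), set T(t) = 75:
(75 - 18) / (90 - 18) = e^(-0.15t), so t = -ln(0.792)/0.15 ≈ 1.6 minutes.


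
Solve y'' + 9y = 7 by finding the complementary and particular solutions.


Homogeneous part: r² + 9 = 0 ⇒ r = ±3i, so y_h = C₁cos(3x) + C₂sin(3x).
Try constant y_p = A; plug in: 9A = 7 ⇒ A = 7/9.
General solution: y = C₁cos(3x) + C₂sin(3x) + 7/9.


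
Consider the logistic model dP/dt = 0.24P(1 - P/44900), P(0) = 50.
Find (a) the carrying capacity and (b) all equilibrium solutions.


Logistic ODE dP/dt = 0.24P(1 - P/44900) has equilibria where dP/dt = 0, i.e. P = 0 or P = 44900.
The coefficient (1 - P/K) = 0 when P = K, identifying K = 44900 as the carrying capacity.
(a) K = 44900; (b) equilibria P = 0 and P = 44900.


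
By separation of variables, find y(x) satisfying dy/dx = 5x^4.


Integrate both sides with respect to x: y = ∫ 5x^4 dx = x^5 + C.


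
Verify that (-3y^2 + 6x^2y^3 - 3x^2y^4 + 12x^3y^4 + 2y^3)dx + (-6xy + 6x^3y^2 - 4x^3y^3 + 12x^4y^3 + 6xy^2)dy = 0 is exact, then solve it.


Check exactness: ∂M/∂y = -6y + 18x^2y^2 - 12x^2y^3 + 48x^3y^3 + 6y^2 and ∂N/∂x = -6y + 18x^2y^2 - 12x^2y^3 + 48x^3y^3 + 6y^2; equal, so the equation is exact.
Integrate M with respect to x (treating y as constant): ∫M dx = -3xy^2 + 2x^3y^3 - x^3y^4 + 3x^4y^4 + 2xy^3 + h(y).
Differentiate w.r.t. y and set equal to N: all terms match, so h'(y) = 0 and h is a constant absorbed into C.
General solution: -3xy^2 + 2x^3y^3 - x^3y^4 + 3x^4y^4 + 2xy^3 = C.


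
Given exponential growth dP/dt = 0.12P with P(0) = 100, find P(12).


The ODE dP/dt = 0.12P has solution P(t) = P(0)e^(0.12t).
Substitute P(0) = 100 and t = 12: P(12) = 100 e^(1.44) ≈ 422.


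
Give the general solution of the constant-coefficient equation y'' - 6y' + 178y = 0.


Characteristic equation: r² - 6r + 178 = 0.
Discriminant is negative; roots r = 3 ± 13i (complex conjugate pair).
General solution uses e^(α x)(C₁ cos(β x) + C₂ sin(β x)): y = e^(3x)(C₁cos(13x) + C₂sin(13x)).


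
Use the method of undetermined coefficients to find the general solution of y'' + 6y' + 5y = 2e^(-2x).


Characteristic roots of r² + 6r + 5 = 0 are -5, -1.
y_h = C₁e^(-5x) + C₂e^(-x).
Forcing exponent -2 is not a characteristic root; try y_p = Ae^(-2x).
Substitute: A·(4 + (6)·-2 + (5)) = A·-3 = 2, so A = -2/3.
General solution: y = C₁e^(-5x) + C₂e^(-x) - (2/3)e^(-2x).


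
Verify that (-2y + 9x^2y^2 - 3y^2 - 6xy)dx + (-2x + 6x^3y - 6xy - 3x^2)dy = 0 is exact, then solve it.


Check exactness: ∂M/∂y = -2 + 18x^2y - 6y - 6x and ∂N/∂x = -2 + 18x^2y - 6y - 6x; equal, so the equation is exact.
Integrate M with respect to x (treating y as constant): ∫M dx = -2xy + 3x^3y^2 - 3xy^2 - 3x^2y + h(y).
Differentiate w.r.t. y and set equal to N: all terms match, so h'(y) = 0 and h is a constant absorbed into C.
General solution: -2xy + 3x^3y^2 - 3xy^2 - 3x^2y = C.


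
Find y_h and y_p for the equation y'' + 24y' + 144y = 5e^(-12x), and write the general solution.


Characteristic polynomial (r + 12)² = 0; repeated root r = -12.
y_h = (C₁ + C₂x)e^(-12x). Forcing matches the repeated root (resonance), so try y_p = Ax² e^(-12x).
Substitute and solve for A: 2A = 5, so A = 5/2.
General solution: y = (C₁ + C₂x + (5/2)x²)e^(-12x).


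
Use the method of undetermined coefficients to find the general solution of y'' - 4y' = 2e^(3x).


Characteristic roots of r² - 4r = 0 are 0, 4.
y_h = C₁ + C₂e^(4x).
Forcing exponent 3 is not a characteristic root; try y_p = Ae^(3x).
Substitute: A·(9 + (-4)·3 + (0)) = A·-3 = 2, so A = -2/3.
General solution: y = C₁ + C₂e^(4x) - (2/3)e^(3x).


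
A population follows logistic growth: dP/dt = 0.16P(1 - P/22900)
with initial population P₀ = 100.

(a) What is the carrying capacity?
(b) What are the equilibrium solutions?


Logistic ODE dP/dt = 0.16P(1 - P/22900) has equilibria where dP/dt = 0, i.e. P = 0 or P = 22900.
The coefficient (1 - P/K) = 0 when P = K, identifying K = 22900 as the carrying capacity.
(a) K = 22900; (b) equilibria P = 0 and P = 22900.


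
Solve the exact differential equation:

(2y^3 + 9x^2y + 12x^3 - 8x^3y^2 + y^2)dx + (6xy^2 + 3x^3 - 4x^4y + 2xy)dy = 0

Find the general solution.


Check exactness: ∂M/∂y = 6y^2 + 9x^2 - 16x^3y + 2y and ∂N/∂x = 6y^2 + 9x^2 - 16x^3y + 2y; equal, so the equation is exact.
Integrate M with respect to x (treating y as constant): ∫M dx = 2xy^3 + 3x^3y + 3x^4 - 2x^4y^2 + xy^2 + h(y).
Differentiate w.r.t. y and set equal to N: all terms match, so h'(y) = 0 and h is a constant absorbed into C.
General solution: 2xy^3 + 3x^3y + 3x^4 - 2x^4y^2 + xy^2 = C.


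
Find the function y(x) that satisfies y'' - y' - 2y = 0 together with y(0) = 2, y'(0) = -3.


Characteristic roots of r² - r - 2 = 0 are 2, -1.
General solution y = c₁ e^(2x) + c₂ e^(-x).
Apply y(0) = 2: c₁ + c₂ = 2. Apply y'(0) = -3: 2 c₁ - 1 c₂ = -3.
Solve: c₁ = -1/3, c₂ = 7/3.
Particular solution: y = -(1/3)e^(2x) + (7/3)e^(-x).


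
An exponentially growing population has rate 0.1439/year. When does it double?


Exponential growth: P(t) = P₀ e^(0.1439t). Set P(t)/P₀ = 2: e^(0.1439t) = 2.
Solve: t = ln(2)/0.1439 ≈ 4.82 years.


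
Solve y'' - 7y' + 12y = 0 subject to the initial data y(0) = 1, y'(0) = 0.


Characteristic roots of r² - 7r + 12 = 0 are 3, 4.
General solution y = c₁ e^(3x) + c₂ e^(4x).
Apply y(0) = 1: c₁ + c₂ = 1. Apply y'(0) = 0: 3 c₁ + 4 c₂ = 0.
Solve: c₁ = 4, c₂ = -3.
Particular solution: y = 4e^(3x) - 3e^(4x).


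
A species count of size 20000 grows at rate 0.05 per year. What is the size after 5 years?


The ODE dP/dt = 0.05P has solution P(t) = P(0)e^(0.05t).
Substitute P(0) = 20000 and t = 5: P(5) = 20000 e^(0.25) ≈ 25681.


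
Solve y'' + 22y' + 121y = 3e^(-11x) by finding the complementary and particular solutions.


Characteristic polynomial (r + 11)² = 0; repeated root r = -11.
y_h = (C₁ + C₂x)e^(-11x). Forcing matches the repeated root (resonance), so try y_p = Ax² e^(-11x).
Substitute and solve for A: 2A = 3, so A = 3/2.
General solution: y = (C₁ + C₂x + (3/2)x²)e^(-11x).


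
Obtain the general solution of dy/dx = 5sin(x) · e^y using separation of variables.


Separate: e^(-y) dy = 5sin(x) dx.
Integrate: -e^(-y) = -5cos(x) + C₀.
Rearrange: e^(-y) = 5cos(x) + C.


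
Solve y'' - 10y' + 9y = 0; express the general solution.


Characteristic equation: r² - 10r + 9 = 0.
Factor: (r - 1)(r - 9) = 0 ⇒ r = 1, 9 (distinct real).
General solution: y = C₁e^(x) + C₂e^(9x).


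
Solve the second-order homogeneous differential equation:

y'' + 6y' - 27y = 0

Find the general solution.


Characteristic equation: r² + 6r - 27 = 0.
Factor: (r + 9)(r - 3) = 0 ⇒ r = -9, 3 (distinct real).
General solution: y = C₁e^(-9x) + C₂e^(3x).


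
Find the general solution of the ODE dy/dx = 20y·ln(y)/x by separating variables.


Separate: dy/[y ln(y)] = 20 dx/x.
Substitute u = ln(y): du/u = 20 dx/x.
Integrate: ln|ln(y)| = 20ln|x| + C₀, hence ln(y) = C·x^20.


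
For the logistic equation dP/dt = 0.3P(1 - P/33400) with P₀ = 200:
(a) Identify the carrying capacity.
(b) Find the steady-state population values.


Logistic ODE dP/dt = 0.3P(1 - P/33400) has equilibria where dP/dt = 0, i.e. P = 0 or P = 33400.
The coefficient (1 - P/K) = 0 when P = K, identifying K = 33400 as the carrying capacity.
(a) K = 33400; (b) equilibria P = 0 and P = 33400.


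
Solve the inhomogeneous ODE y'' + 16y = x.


Homogeneous: r² + 16 = 0 ⇒ r = ±4i, y_h = C₁cos(4x) + C₂sin(4x).
Polynomial forcing; try y_p = Ax + B. Then y_p'' + 16 y_p = 16(Ax + B) = x, so B = 0 and A = 1/16.
General solution: y = C₁cos(4x) + C₂sin(4x) + (1/16)x.


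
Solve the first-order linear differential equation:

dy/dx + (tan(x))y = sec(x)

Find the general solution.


P(x) = tan(x) ⇒ μ = e^(∫tan(x)dx) = sec(x).
(sec(x) y)' = sec²(x) ⇒ sec(x) y = tan(x) + C.
Multiply by cos(x): y = sin(x) + C·cos(x).


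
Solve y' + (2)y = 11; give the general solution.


P(x) = 2, Q(x) = 11; integrating factor μ = e^(2x).
(μ y)' = 11e^(2x) ⇒ μ y = (11/2)e^(2x) + C.
Divide by μ: y = 11/2 + Ce^(-2x).


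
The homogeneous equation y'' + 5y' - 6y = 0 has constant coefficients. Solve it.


Characteristic equation: r² + 5r - 6 = 0.
Factor: (r + 6)(r - 1) = 0 ⇒ r = -6, 1 (distinct real).
General solution: y = C₁e^(-6x) + C₂e^(x).


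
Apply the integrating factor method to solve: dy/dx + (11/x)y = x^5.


P(x) = 11/x ⇒ μ = x^11.
(x^11 y)' = x^16 ⇒ x^11 y = x^17/(17) + C.
Solve for y: y = (1/17)x^6 + C/x^11.


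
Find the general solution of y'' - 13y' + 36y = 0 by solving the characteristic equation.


Characteristic equation: r² - 13r + 36 = 0.
Factor: (r - 4)(r - 9) = 0 ⇒ r = 4, 9 (distinct real).
General solution: y = C₁e^(4x) + C₂e^(9x).


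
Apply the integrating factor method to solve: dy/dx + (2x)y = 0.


P(x) = 2x ⇒ μ = e^(x²).
Q(x) = 0 so μ y is constant: y = Ce^(-x²).


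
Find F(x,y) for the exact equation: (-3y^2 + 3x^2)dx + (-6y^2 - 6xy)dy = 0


Check exactness: ∂M/∂y = -6y and ∂N/∂x = -6y; equal, so the equation is exact.
Integrate M with respect to x (treating y as constant): ∫M dx = -3xy^2 + x^3 + h(y).
Differentiate w.r.t. y and set equal to N: the x-dependent terms already match, leaving h'(y) = -6y^2. Integrate: h(y) = -2y^3.
So F(x,y) = -2y^3 - 3xy^2 + x^3.
General solution: -2y^3 - 3xy^2 + x^3 = C.


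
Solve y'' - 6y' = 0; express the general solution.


Characteristic equation: r² - 6r = 0.
Factor: (r - 0)(r - 6) = 0 ⇒ r = 0, 6 (distinct real).
General solution: y = C₁ + C₂e^(6x).


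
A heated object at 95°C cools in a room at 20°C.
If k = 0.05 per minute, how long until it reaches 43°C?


From T(t) = T_a + (T₀ - T_a)e^(-kt), set T(t) = 43:
(43 - 20) / (95 - 20) = e^(-0.05t), so t = -ln(0.307)/0.05 ≈ 23.6 minutes.


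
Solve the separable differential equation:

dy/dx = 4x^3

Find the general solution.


Integrate both sides with respect to x: y = ∫ 4x^3 dx = x^4 + C.


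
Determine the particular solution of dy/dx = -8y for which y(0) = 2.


General solution of y' = -8y is y = Ce^(-8x).
Apply y(0) = 2: C = 2.
Particular solution: y = 2e^(-8x).


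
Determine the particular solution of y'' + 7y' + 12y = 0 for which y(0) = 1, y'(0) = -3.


Characteristic roots of r² + 7r + 12 = 0 are -4, -3.
General solution y = c₁ e^(-4x) + c₂ e^(-3x).
Apply y(0) = 1: c₁ + c₂ = 1. Apply y'(0) = -3: -4 c₁ - 3 c₂ = -3.
Solve: c₁ = 0, c₂ = 1.
Particular solution: y = 0e^(-4x) + e^(-3x).


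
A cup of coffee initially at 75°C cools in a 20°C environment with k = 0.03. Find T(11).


Newton's law: dT/dt = -k(T - T_a) has solution T(t) = T_a + (T₀ - T_a)e^(-kt).
Plug in T_a = 20, T₀ = 75, k = 0.03, t = 11: T(11) = 20 + (55)e^(-0.33) ≈ 59.5°C.


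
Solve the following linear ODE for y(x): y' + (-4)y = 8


P(x) = -4 ⇒ μ = e^(-4x).
(μ y)' = 8e^(-4x) ⇒ μ y = -2e^(-4x) + C.
Divide by μ: y = -2 + Ce^(4x).


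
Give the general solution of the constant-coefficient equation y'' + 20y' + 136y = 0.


Characteristic equation: r² + 20r + 136 = 0.
Discriminant is negative; roots r = -10 ± 6i (complex conjugate pair).
General solution uses e^(α x)(C₁ cos(β x) + C₂ sin(β x)): y = e^(-10x)(C₁cos(6x) + C₂sin(6x)).


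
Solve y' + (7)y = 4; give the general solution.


P(x) = 7, Q(x) = 4; integrating factor μ = e^(7x).
(μ y)' = 4e^(7x) ⇒ μ y = (4/7)e^(7x) + C.
Divide by μ: y = 4/7 + Ce^(-7x).


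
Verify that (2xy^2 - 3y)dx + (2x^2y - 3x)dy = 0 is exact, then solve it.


Check exactness: ∂M/∂y = 4xy - 3 and ∂N/∂x = 4xy - 3; equal, so the equation is exact.
Integrate M with respect to x (treating y as constant): ∫M dx = x^2y^2 - 3xy + h(y).
Differentiate w.r.t. y and set equal to N: all terms match, so h'(y) = 0 and h is a constant absorbed into C.
General solution: x^2y^2 - 3xy = C.


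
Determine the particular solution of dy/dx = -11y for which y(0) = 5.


General solution of y' = -11y is y = Ce^(-11x).
Apply y(0) = 5: C = 5.
Particular solution: y = 5e^(-11x).


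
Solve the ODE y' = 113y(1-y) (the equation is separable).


Separate: dy/[y(1-y)] = 113 dx.
Partial fractions: 1/[y(1-y)] = 1/y + 1/(1-y).
Integrate: ln|y/(1-y)| = 113x + C₀.
Solve for y: y = 1/(1 + Ce^(-113x)).


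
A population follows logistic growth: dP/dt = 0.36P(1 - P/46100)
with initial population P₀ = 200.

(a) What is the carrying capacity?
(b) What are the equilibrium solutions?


Logistic ODE dP/dt = 0.36P(1 - P/46100) has equilibria where dP/dt = 0, i.e. P = 0 or P = 46100.
The coefficient (1 - P/K) = 0 when P = K, identifying K = 46100 as the carrying capacity.
(a) K = 46100; (b) equilibria P = 0 and P = 46100.


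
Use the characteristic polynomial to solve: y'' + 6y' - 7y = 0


Characteristic equation: r² + 6r - 7 = 0.
Factor: (r + 7)(r - 1) = 0 ⇒ r = -7, 1 (distinct real).
General solution: y = C₁e^(-7x) + C₂e^(x).


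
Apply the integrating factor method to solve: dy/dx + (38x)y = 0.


P(x) = 38x ⇒ μ = e^(19x²).
Q(x) = 0 so μ y is constant: y = Ce^(-19x²).


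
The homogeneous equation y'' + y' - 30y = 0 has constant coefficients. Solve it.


Characteristic equation: r² + r - 30 = 0.
Factor: (r - 5)(r + 6) = 0 ⇒ r = 5, -6 (distinct real).
General solution: y = C₁e^(5x) + C₂e^(-6x).


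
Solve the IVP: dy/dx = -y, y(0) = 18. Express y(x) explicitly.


General solution of y' = -y is y = Ce^(-x).
Apply y(0) = 18: C = 18.
Particular solution: y = 18e^(-x).


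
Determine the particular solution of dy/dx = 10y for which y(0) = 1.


General solution of y' = 10y is y = Ce^(10x).
Apply y(0) = 1: C = 1.
Particular solution: y = e^(10x).


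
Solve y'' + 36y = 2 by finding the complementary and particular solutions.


Homogeneous part: r² + 36 = 0 ⇒ r = ±6i, so y_h = C₁cos(6x) + C₂sin(6x).
Try constant y_p = A; plug in: 36A = 2 ⇒ A = 1/18.
General solution: y = C₁cos(6x) + C₂sin(6x) + 1/18.


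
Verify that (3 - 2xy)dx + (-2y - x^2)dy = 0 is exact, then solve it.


Check exactness: ∂M/∂y = -2x and ∂N/∂x = -2x; equal, so the equation is exact.
Integrate M with respect to x (treating y as constant): ∫M dx = 3x - x^2y + h(y).
Differentiate w.r.t. y and set equal to N: the x-dependent terms already match, leaving h'(y) = -2y. Integrate: h(y) = -y^2.
So F(x,y) = 3x - y^2 - x^2y.
General solution: 3x - y^2 - x^2y = C.


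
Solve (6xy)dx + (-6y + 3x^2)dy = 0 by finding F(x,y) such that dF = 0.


Check exactness: ∂M/∂y = 6x and ∂N/∂x = 6x; equal, so the equation is exact.
Integrate M with respect to x (treating y as constant): ∫M dx = 3x^2y + h(y).
Differentiate w.r.t. y and set equal to N: the x-dependent terms already match, leaving h'(y) = -6y. Integrate: h(y) = -3y^2.
So F(x,y) = -3y^2 + 3x^2y.
General solution: -3y^2 + 3x^2y = C.


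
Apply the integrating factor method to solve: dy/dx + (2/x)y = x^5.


P(x) = 2/x ⇒ μ = x^2.
(x^2 y)' = x^7 ⇒ x^2 y = x^8/(8) + C.
Solve for y: y = (1/8)x^6 + C/x^2.


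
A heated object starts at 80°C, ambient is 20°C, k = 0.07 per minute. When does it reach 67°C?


From T(t) = T_a + (T₀ - T_a)e^(-kt), set T(t) = 67:
(67 - 20) / (80 - 20) = e^(-0.07t), so t = -ln(0.783)/0.07 ≈ 3.5 minutes.


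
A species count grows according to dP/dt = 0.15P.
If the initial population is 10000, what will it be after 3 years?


The ODE dP/dt = 0.15P has solution P(t) = P(0)e^(0.15t).
Substitute P(0) = 10000 and t = 3: P(3) = 10000 e^(0.45) ≈ 15683.


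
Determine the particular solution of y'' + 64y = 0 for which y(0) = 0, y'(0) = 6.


Characteristic roots of r² + 64 = 0 are ±8i, so y = C₁cos(8x) + C₂sin(8x).
Apply y(0) = 0: C₁ = 0. Differentiate and apply y'(0) = 6: 8·C₂ = 6, so C₂ = 3/4.
Particular solution: y = (3/4)sin(8x).


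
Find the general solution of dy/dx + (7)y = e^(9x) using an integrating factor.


P(x) = 7 ⇒ μ = e^(7x).
(μ y)' = e^(16x) ⇒ μ y = e^(16x)/16 + C.
Divide by μ: y = (1/16)e^(9x) + Ce^(-7x).


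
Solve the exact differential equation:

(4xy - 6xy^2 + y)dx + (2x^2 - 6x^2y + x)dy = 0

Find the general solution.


Check exactness: ∂M/∂y = 4x - 12xy + 1 and ∂N/∂x = 4x - 12xy + 1; equal, so the equation is exact.
Integrate M with respect to x (treating y as constant): ∫M dx = 2x^2y - 3x^2y^2 + xy + h(y).
Differentiate w.r.t. y and set equal to N: all terms match, so h'(y) = 0 and h is a constant absorbed into C.
General solution: 2x^2y - 3x^2y^2 + xy = C.


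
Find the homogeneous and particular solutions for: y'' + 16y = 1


Homogeneous part: r² + 16 = 0 ⇒ r = ±4i, so y_h = C₁cos(4x) + C₂sin(4x).
Try constant y_p = A; plug in: 16A = 1 ⇒ A = 1/16.
General solution: y = C₁cos(4x) + C₂sin(4x) + 1/16.


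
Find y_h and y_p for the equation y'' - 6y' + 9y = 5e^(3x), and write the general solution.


Characteristic polynomial (r - 3)² = 0; repeated root r = 3.
y_h = (C₁ + C₂x)e^(3x). Forcing matches the repeated root (resonance), so try y_p = Ax² e^(3x).
Substitute and solve for A: 2A = 5, so A = 5/2.
General solution: y = (C₁ + C₂x + (5/2)x²)e^(3x).


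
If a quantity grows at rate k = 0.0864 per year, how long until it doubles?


Exponential growth: P(t) = P₀ e^(0.0864t). Set P(t)/P₀ = 2: e^(0.0864t) = 2.
Solve: t = ln(2)/0.0864 ≈ 8.02 years.


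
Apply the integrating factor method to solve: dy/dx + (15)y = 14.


P(x) = 15, Q(x) = 14; integrating factor μ = e^(15x).
(μ y)' = 14e^(15x) ⇒ μ y = (14/15)e^(15x) + C.
Divide by μ: y = 14/15 + Ce^(-15x).


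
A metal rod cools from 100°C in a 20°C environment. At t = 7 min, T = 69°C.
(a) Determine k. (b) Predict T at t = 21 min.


Newton's law: T(t) = T_a + (T₀ - T_a)e^(-kt).
(a) Use T(7) = 69: (69 - 20)/(100 - 20) = e^(-k·7), so k = -ln(0.613)/7 ≈ 0.0700.
(b) Apply k to t = 21: T(21) = 20 + (80)e^(-1.471) ≈ 38.4°C.


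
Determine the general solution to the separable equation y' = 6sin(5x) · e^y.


Separate: e^(-y) dy = 6sin(5x) dx.
Integrate: -e^(-y) = -(6/5)cos(5x) + C₀.
Rearrange: e^(-y) = (6/5)cos(5x) + C.


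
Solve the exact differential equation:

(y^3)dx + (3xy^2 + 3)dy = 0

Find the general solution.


Check exactness: ∂M/∂y = 3y^2 and ∂N/∂x = 3y^2; equal, so the equation is exact.
Integrate M with respect to x (treating y as constant): ∫M dx = xy^3 + h(y).
Differentiate w.r.t. y and set equal to N: the x-dependent terms already match, leaving h'(y) = 3. Integrate: h(y) = 3y.
So F(x,y) = xy^3 + 3y.
General solution: xy^3 + 3y = C.


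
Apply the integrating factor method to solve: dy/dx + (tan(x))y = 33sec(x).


P(x) = tan(x) ⇒ μ = e^(∫tan(x)dx) = sec(x).
(sec(x) y)' = 33sec²(x) ⇒ sec(x) y = 33tan(x) + C.
Multiply by cos(x): y = 33sin(x) + C·cos(x).


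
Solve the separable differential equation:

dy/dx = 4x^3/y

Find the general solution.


Separate variables: y dy = 4x^3 dx.
Integrate both sides: y²/2 = x^4 + C₀.
Multiply by 2: y² = 2x^4 + C.


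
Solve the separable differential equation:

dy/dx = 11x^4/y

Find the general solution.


Separate variables: y dy = 11x^4 dx.
Integrate both sides: y²/2 = (11/5)x^5 + C₀.
Multiply by 2: y² = (22/5)x^5 + C.


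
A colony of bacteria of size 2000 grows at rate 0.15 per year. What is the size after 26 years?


The ODE dP/dt = 0.15P has solution P(t) = P(0)e^(0.15t).
Substitute P(0) = 2000 and t = 26: P(26) = 2000 e^(3.90) ≈ 98805.


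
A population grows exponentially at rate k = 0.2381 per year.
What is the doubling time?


Exponential growth: P(t) = P₀ e^(0.2381t). Set P(t)/P₀ = 2: e^(0.2381t) = 2.
Solve: t = ln(2)/0.2381 ≈ 2.91 years.


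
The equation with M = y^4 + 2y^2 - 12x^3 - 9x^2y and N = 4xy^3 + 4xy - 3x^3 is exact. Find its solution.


Check exactness: ∂M/∂y = 4y^3 + 4y - 9x^2 and ∂N/∂x = 4y^3 + 4y - 9x^2; equal, so the equation is exact.
Integrate M with respect to x (treating y as constant): ∫M dx = xy^4 + 2xy^2 - 3x^4 - 3x^3y + h(y).
Differentiate w.r.t. y and set equal to N: all terms match, so h'(y) = 0 and h is a constant absorbed into C.
General solution: xy^4 + 2xy^2 - 3x^4 - 3x^3y = C.


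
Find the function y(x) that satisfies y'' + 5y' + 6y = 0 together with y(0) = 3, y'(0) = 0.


Characteristic roots of r² + 5r + 6 = 0 are -2, -3.
General solution y = c₁ e^(-2x) + c₂ e^(-3x).
Apply y(0) = 3: c₁ + c₂ = 3. Apply y'(0) = 0: -2 c₁ - 3 c₂ = 0.
Solve: c₁ = 9, c₂ = -6.
Particular solution: y = 9e^(-2x) - 6e^(-3x).


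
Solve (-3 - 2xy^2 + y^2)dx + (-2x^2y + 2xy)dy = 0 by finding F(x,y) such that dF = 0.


Check exactness: ∂M/∂y = -4xy + 2y and ∂N/∂x = -4xy + 2y; equal, so the equation is exact.
Integrate M with respect to x (treating y as constant): ∫M dx = -3x - x^2y^2 + xy^2 + h(y).
Differentiate w.r.t. y and set equal to N: all terms match, so h'(y) = 0 and h is a constant absorbed into C.
General solution: -3x - x^2y^2 + xy^2 = C.


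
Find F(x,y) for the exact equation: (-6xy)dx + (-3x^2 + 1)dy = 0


Check exactness: ∂M/∂y = -6x and ∂N/∂x = -6x; equal, so the equation is exact.
Integrate M with respect to x (treating y as constant): ∫M dx = -3x^2y + h(y).
Differentiate w.r.t. y and set equal to N: the x-dependent terms already match, leaving h'(y) = 1. Integrate: h(y) = y.
So F(x,y) = -3x^2y + y.
General solution: -3x^2y + y = C.


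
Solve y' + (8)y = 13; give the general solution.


P(x) = 8, Q(x) = 13; integrating factor μ = e^(8x).
(μ y)' = 13e^(8x) ⇒ μ y = (13/8)e^(8x) + C.
Divide by μ: y = 13/8 + Ce^(-8x).


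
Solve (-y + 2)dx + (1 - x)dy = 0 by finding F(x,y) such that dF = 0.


Check exactness: ∂M/∂y = -1 and ∂N/∂x = -1; equal, so the equation is exact.
Integrate M with respect to x (treating y as constant): ∫M dx = -xy + 2x + h(y).
Differentiate w.r.t. y and set equal to N: the x-dependent terms already match, leaving h'(y) = 1. Integrate: h(y) = y.
So F(x,y) = y - xy + 2x.
General solution: y - xy + 2x = C.


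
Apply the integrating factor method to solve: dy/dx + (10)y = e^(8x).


P(x) = 10 ⇒ μ = e^(10x).
(μ y)' = e^(18x) ⇒ μ y = e^(18x)/18 + C.
Divide by μ: y = (1/18)e^(8x) + Ce^(-10x).


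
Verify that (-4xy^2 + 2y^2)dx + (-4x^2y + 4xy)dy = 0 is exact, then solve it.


Check exactness: ∂M/∂y = -8xy + 4y and ∂N/∂x = -8xy + 4y; equal, so the equation is exact.
Integrate M with respect to x (treating y as constant): ∫M dx = -2x^2y^2 + 2xy^2 + h(y).
Differentiate w.r.t. y and set equal to N: all terms match, so h'(y) = 0 and h is a constant absorbed into C.
General solution: -2x^2y^2 + 2xy^2 = C.


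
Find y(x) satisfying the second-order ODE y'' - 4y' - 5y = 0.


Characteristic equation: r² - 4r - 5 = 0.
Factor: (r - 5)(r + 1) = 0 ⇒ r = 5, -1 (distinct real).
General solution: y = C₁e^(5x) + C₂e^(-x).


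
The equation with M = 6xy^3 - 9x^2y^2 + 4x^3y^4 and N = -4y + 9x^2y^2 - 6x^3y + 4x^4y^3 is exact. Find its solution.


Check exactness: ∂M/∂y = 18xy^2 - 18x^2y + 16x^3y^3 and ∂N/∂x = 18xy^2 - 18x^2y + 16x^3y^3; equal, so the equation is exact.
Integrate M with respect to x (treating y as constant): ∫M dx = 3x^2y^3 - 3x^3y^2 + x^4y^4 + h(y).
Differentiate w.r.t. y and set equal to N: the x-dependent terms already match, leaving h'(y) = -4y. Integrate: h(y) = -2y^2.
So F(x,y) = -2y^2 + 3x^2y^3 - 3x^3y^2 + x^4y^4.
General solution: -2y^2 + 3x^2y^3 - 3x^3y^2 + x^4y^4 = C.


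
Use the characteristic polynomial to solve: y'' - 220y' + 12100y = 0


Characteristic equation: r² - 220r + 12100 = 0, i.e. (r - 110)² = 0.
Repeated root r = 110; include an x factor for the second linearly independent solution.
General solution: y = (C₁ + C₂x)e^(110x).


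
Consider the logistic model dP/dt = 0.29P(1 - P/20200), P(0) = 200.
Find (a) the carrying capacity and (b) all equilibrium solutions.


Logistic ODE dP/dt = 0.29P(1 - P/20200) has equilibria where dP/dt = 0, i.e. P = 0 or P = 20200.
The coefficient (1 - P/K) = 0 when P = K, identifying K = 20200 as the carrying capacity.
(a) K = 20200; (b) equilibria P = 0 and P = 20200.


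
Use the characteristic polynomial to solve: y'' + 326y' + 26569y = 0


Characteristic equation: r² + 326r + 26569 = 0, i.e. (r + 163)² = 0.
Repeated root r = -163; include an x factor for the second linearly independent solution.
General solution: y = (C₁ + C₂x)e^(-163x).


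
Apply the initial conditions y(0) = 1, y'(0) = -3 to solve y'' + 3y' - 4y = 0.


Characteristic roots of r² + 3r - 4 = 0 are -4, 1.
General solution y = c₁ e^(-4x) + c₂ e^(x).
Apply y(0) = 1: c₁ + c₂ = 1. Apply y'(0) = -3: -4 c₁ + 1 c₂ = -3.
Solve: c₁ = 4/5, c₂ = 1/5.
Particular solution: y = (4/5)e^(-4x) + (1/5)e^(x).


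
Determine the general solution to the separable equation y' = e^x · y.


Separate variables: dy/y = e^x dx.
Integrate: ln|y| = e^x + C₀.
Exponentiate: y = Ce^(e^x).


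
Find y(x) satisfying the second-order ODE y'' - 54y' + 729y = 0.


Characteristic equation: r² - 54r + 729 = 0, i.e. (r - 27)² = 0.
Repeated root r = 27; include an x factor for the second linearly independent solution.
General solution: y = (C₁ + C₂x)e^(27x).


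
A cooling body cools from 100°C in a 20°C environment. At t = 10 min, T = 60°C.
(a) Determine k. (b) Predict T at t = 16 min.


Newton's law: T(t) = T_a + (T₀ - T_a)e^(-kt).
(a) Use T(10) = 60: (60 - 20)/(100 - 20) = e^(-k·10), so k = -ln(0.500)/10 ≈ 0.0693.
(b) Apply k to t = 16: T(16) = 20 + (80)e^(-1.109) ≈ 46.4°C.


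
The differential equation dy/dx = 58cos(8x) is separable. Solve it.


g(y) = 1, so integrate directly: y = ∫ 58cos(8x) dx = (29/4)sin(8x) + C.


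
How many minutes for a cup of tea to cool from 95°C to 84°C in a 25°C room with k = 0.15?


From T(t) = T_a + (T₀ - T_a)e^(-kt), set T(t) = 84:
(84 - 25) / (95 - 25) = e^(-0.15t), so t = -ln(0.843)/0.15 ≈ 1.1 minutes.


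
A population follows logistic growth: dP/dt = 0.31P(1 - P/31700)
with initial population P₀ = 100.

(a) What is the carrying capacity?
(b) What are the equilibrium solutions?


Logistic ODE dP/dt = 0.31P(1 - P/31700) has equilibria where dP/dt = 0, i.e. P = 0 or P = 31700.
The coefficient (1 - P/K) = 0 when P = K, identifying K = 31700 as the carrying capacity.
(a) K = 31700; (b) equilibria P = 0 and P = 31700.
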